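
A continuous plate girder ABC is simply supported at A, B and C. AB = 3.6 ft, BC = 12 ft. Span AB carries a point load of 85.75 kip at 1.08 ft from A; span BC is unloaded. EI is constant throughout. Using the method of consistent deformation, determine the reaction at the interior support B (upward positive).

Take M_B as the redundant. Released structure: two simple spans AB and BC with a hinge at B.
Discontinuity in slope at B on the released structure — sum the simple-span end rotations:
  span AB: point load 85.75 at a = 1.08: Pab(L + a)/(6LEI) = 50.57/EI
  relative rotation θ_0 = (50.57 + 0)/EI = 50.57/EI
A unit hogging moment at B produces rotation L₁/(3EI) + L₂/(3EI) = 5.2/EI.
Compatibility: M_B·(L₁+L₂)/(3EI) = θ_0, giving M_B = 9.724 kip·ft (hogging).
Span AB, ΣM about A with M_B applied at B: R_B^{AB}·3.6 = 92.61 + 9.724, so R_B^{AB} = 28.43 kip and R_A = 85.75 − 28.43 = 57.32 kip.
Span BC, ΣM about C: R_B^{BC}·12 = 0 + 9.724, so R_B^{BC} = 0.8103 kip and R_C = 0 − 0.8103 = -0.8103 kip.
R_B = 28.43 + 0.8103 = 29.24 kip.

R_B = 29.24 kip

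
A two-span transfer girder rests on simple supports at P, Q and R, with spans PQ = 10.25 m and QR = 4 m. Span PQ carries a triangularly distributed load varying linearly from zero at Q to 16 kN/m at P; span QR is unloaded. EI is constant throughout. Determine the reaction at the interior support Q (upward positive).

Take M_Q as the redundant. Released structure: two simple spans PQ and QR with a hinge at Q.
Rotations at Q on the released spans (each span's end-slope, ×1/EI):
  span PQ: triangular load, peak 16: 7w₀L³/(360EI) = 335/EI
  relative rotation θ_0 = (335 + 0)/EI = 335/EI
A unit hogging moment at Q produces rotation L₁/(3EI) + L₂/(3EI) = 4.75/EI.
Compatibility: M_Q·(L₁+L₂)/(3EI) = θ_0, giving M_Q = 70.53 kN·m (hogging).
Span PQ, ΣM about P with M_Q applied at Q: R_Q^{PQ}·10.25 = 280.2 + 70.53, so R_Q^{PQ} = 34.21 kN and R_P = 82 − 34.21 = 47.79 kN.
Span QR, ΣM about R: R_Q^{QR}·4 = 0 + 70.53, so R_Q^{QR} = 17.63 kN and R_R = 0 − 17.63 = -17.63 kN.
R_Q = 34.21 + 17.63 = 51.85 kN.

R_Q = 51.85 kN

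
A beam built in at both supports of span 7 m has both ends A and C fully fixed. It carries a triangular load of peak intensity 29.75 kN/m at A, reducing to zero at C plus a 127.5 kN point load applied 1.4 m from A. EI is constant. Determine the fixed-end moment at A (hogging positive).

M_A = 187.1 kN·m

Take the two fixed-end moments M_A, M_C as redundants; the released structure is the simple span AC.
End rotations of the released simple span under the applied load (×1/EI):
  at A: triangular load, peak 29.75: w₀L³/(45EI) = 226.8/EI
  at C: triangular load, peak 29.75: 7w₀L³/(360EI) = 198.4/EI
  at A: point load 127.5 at a = 1.4: Pab(L + b)/(6LEI) = 299.9/EI
  at C: point load 127.5 at a = 1.4: Pab(L + a)/(6LEI) = 199.9/EI
  θ_A0 = 526.6/EI,  θ_C0 = 398.3/EI
Flexibility coefficients: a unit moment at one end gives L/(3EI) there and L/(6EI) at the far end, so f₁₁ = f₂₂ = 2.333/EI and f₁₂ = f₂₁ = 1.167/EI.
Compatibility — zero rotation at each built-in end:
  2.333 M_A + 1.167 M_C = 526.6
  1.167 M_A + 2.333 M_C = 398.3
Solving the pair gives M_A = 187.1 kN·m and M_C = 77.15 kN·m (hogging).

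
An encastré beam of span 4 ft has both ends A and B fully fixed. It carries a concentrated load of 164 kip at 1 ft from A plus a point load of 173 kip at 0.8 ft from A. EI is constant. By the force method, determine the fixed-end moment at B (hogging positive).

Release both end moments; the primary structure is a simply-supported span AB with redundants M_A and M_B.
Simple-span end rotations at A and B under the given loads:
  at A: point load 164 at a = 1: Pab(L + b)/(6LEI) = 143.5/EI
  at B: point load 164 at a = 1: Pab(L + a)/(6LEI) = 102.5/EI
  at A: point load 173 at a = 0.8: Pab(L + b)/(6LEI) = 132.9/EI
  at B: point load 173 at a = 0.8: Pab(L + a)/(6LEI) = 88.58/EI
  θ_A0 = 276.4/EI,  θ_B0 = 191.1/EI
Flexibility coefficients: a unit moment at one end gives L/(3EI) there and L/(6EI) at the far end, so f₁₁ = f₂₂ = 1.333/EI and f₁₂ = f₂₁ = 0.6667/EI.
Compatibility — zero rotation at each built-in end:
  1.333 M_A + 0.6667 M_B = 276.4
  0.6667 M_A + 1.333 M_B = 191.1
Solving the pair gives M_A = 180.8 kip·ft and M_B = 52.89 kip·ft (hogging).

M_B = 52.89 kip·ft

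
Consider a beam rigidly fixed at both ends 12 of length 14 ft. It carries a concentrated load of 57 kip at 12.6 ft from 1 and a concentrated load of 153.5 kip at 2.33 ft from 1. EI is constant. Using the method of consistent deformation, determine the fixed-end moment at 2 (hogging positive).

Take the two fixed-end moments M_1, M_2 as redundants; the released structure is the simple span 12.
On the primary (simply-supported) span, the end slopes from the loading are:
  at 1: point load 57 at a = 12.6: Pab(L + b)/(6LEI) = 184.3/EI
  at 2: point load 57 at a = 12.6: Pab(L + a)/(6LEI) = 318.4/EI
  at 1: point load 153.5 at a = 2.33: Pab(L + b)/(6LEI) = 1276/EI
  at 2: point load 153.5 at a = 2.33: Pab(L + a)/(6LEI) = 811.4/EI
  θ_10 = 1460/EI,  θ_20 = 1130/EI
Flexibility coefficients: a unit moment at one end gives L/(3EI) there and L/(6EI) at the far end, so f₁₁ = f₂₂ = 4.667/EI and f₁₂ = f₂₁ = 2.333/EI.
Compatibility — zero rotation at each built-in end:
  4.667 M_1 + 2.333 M_2 = 1460
  2.333 M_1 + 4.667 M_2 = 1130
Solving the pair gives M_1 = 255.7 kip·ft and M_2 = 114.3 kip·ft (hogging).

M_2 = 114.3 kip·ft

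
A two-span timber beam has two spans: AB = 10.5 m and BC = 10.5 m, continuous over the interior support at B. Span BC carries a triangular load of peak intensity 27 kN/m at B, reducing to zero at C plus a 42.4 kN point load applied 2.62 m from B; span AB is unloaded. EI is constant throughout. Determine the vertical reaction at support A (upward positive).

Insert a hinge at B; M_B is the redundant, and each span becomes simply supported.
Discontinuity in slope at B on the released structure — sum the simple-span end rotations:
  span BC: triangular load, peak 27: w₀L³/(45EI) = 694.6/EI
  span BC: point load 42.4 at a = 2.62: Pab(L + b)/(6LEI) = 255.4/EI
  relative rotation θ_0 = (0 + 950)/EI = 950/EI
A unit hogging moment at B produces rotation L₁/(3EI) + L₂/(3EI) = 7/EI.
Slope continuity at B: θ_0 = M_B·7/EI, so M_B = 950/7 = 135.7 kN·m (hogging).
Span AB, ΣM about A with M_B applied at B: R_B^{AB}·10.5 = 0 + 135.7, so R_B^{AB} = 12.92 kN and R_A = 0 − 12.92 = -12.92 kN.

R_A = -12.92 kN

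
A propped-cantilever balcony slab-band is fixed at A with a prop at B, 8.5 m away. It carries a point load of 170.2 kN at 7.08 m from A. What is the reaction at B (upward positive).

R_B = 127.9 kN

Release the roller at B. Primary structure: cantilever fixed at A.
Deflection at B on the released cantilever, summing each load's contribution:
  point load 170.2 at a = 7.08: Pa²(3L − a)/(6EI) = 26192/EI
Flexibility coefficient — unit upward force at B: δ_{BB} = L³/(3EI) = 204.7/EI.
The prop prevents deflection at B: R_B = δ_0/δ_{BB} = 26192/204.7 = 127.9 kN.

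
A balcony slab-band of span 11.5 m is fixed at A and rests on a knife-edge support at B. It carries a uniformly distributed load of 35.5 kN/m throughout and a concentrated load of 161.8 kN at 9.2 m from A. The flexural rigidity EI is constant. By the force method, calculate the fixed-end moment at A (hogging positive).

Take the reaction at B as the redundant and release it; the primary structure is a cantilever fixed at A.
Free-end deflection of the primary structure under the applied loading (downward +):
  UDL 35.5: wL⁴/(8EI) = 77612/EI
  point load 161.8 at a = 9.2: Pa²(3L − a)/(6EI) = 57746/EI
  δ_0 = 135358/EI
Flexibility coefficient — unit upward force at B: δ_{BB} = L³/(3EI) = 507/EI.
The prop prevents deflection at B: R_B = δ_0/δ_{BB} = 135358/507 = 267 kN.
Moment equilibrium about A: M_A = Σ(load moments about A) − R_B·L = 3836 − 267×11.5 = 765.5 kN·m.

M_A = 765.5 kN·m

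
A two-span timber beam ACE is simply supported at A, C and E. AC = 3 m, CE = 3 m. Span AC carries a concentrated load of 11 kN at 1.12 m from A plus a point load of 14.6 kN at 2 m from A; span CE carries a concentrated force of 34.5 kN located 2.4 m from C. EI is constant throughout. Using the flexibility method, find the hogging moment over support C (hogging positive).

M_C = 11.67 kN·m

Take M_C as the redundant. Released structure: two simple spans AC and CE with a hinge at C.
End slopes at the hinge C, treating each span as simply supported:
  span AC: point load 11 at a = 1.12: Pab(L + a)/(6LEI) = 5.301/EI
  span AC: point load 14.6 at a = 2: Pab(L + a)/(6LEI) = 8.111/EI
  span CE: point load 34.5 at a = 2.4: Pab(L + b)/(6LEI) = 9.936/EI
  relative rotation θ_0 = (13.41 + 9.936)/EI = 23.35/EI
A unit hogging moment at C produces rotation L₁/(3EI) + L₂/(3EI) = 2/EI.
Slope continuity at C: θ_0 = M_C·2/EI, so M_C = 23.35/2 = 11.67 kN·m (hogging).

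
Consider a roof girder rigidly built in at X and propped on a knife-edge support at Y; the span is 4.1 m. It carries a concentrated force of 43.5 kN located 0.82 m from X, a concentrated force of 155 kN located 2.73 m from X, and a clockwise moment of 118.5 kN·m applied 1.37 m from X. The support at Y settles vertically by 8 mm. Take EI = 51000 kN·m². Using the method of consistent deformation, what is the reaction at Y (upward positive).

R_Y = 89.01 kN

Take the reaction at Y as the redundant and release it; the primary structure is a cantilever fixed at X.
Downward deflection at the released point Y due to the loads:
  point load 43.5 at a = 0.82: Pa²(3L − a)/(6EI) = 55.96/EI
  point load 155 at a = 2.73: Pa²(3L − a)/(6EI) = 1843/EI
  clockwise couple 118.5 at a = 1.37: M₀a(2L − a)/(2EI) = 554.4/EI
  δ_0 = 2453/EI
Flexibility coefficient — unit upward force at Y: δ_{YY} = L³/(3EI) = 22.97/EI.
With EI = 51000 kN·m²: δ_0 = 0.048096 m and δ_{YY} = 0.00045 m/kN.
Compatibility — the beam at Y must follow the support down by 0.008 m: δ_0 − R_Y·δ_{YY} = 0.008, so R_Y = (0.048096 − 0.008)/0.00045 = 89.01 kN.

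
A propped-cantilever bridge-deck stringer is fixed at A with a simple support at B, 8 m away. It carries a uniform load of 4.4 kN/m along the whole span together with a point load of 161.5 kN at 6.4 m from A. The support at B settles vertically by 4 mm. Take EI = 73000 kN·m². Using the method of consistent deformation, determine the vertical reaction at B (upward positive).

R_B = 125.2 kN

Release the roller at B. Primary structure: cantilever fixed at A.
Downward deflection at the released point B due to the loads:
  UDL 4.4: wL⁴/(8EI) = 2253/EI
  point load 161.5 at a = 6.4: Pa²(3L − a)/(6EI) = 19404/EI
  δ_0 = 21657/EI
Tip deflection under a unit load at B: L³/(3EI) = 170.7/EI.
With EI = 73000 kN·m²: δ_0 = 0.29667 m and δ_{BB} = 0.002338 m/kN.
Compatibility — the beam at B must follow the support down by 0.004 m: δ_0 − R_B·δ_{BB} = 0.004, so R_B = (0.29667 − 0.004)/0.002338 = 125.2 kN.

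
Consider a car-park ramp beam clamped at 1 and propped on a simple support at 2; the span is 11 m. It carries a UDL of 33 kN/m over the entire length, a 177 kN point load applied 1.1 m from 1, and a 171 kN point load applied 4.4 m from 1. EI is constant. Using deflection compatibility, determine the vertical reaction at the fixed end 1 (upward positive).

R_1 = 536.7 kN

Choose R_2 as the redundant. The primary structure is the cantilever fixed at 1.
Free-end deflection of the primary structure under the applied loading (downward +):
  UDL 33: wL⁴/(8EI) = 60394/EI
  point load 177 at a = 1.1: Pa²(3L − a)/(6EI) = 1139/EI
  point load 171 at a = 4.4: Pa²(3L − a)/(6EI) = 15780/EI
  δ_0 = 77313/EI
Tip deflection under a unit load at 2: L³/(3EI) = 443.7/EI.
The prop prevents deflection at 2: R_2 = δ_0/δ_{22} = 77313/443.7 = 174.3 kN.
Vertical equilibrium: R_1 = ΣP − R_2 = 711 − 174.3 = 536.7 kN.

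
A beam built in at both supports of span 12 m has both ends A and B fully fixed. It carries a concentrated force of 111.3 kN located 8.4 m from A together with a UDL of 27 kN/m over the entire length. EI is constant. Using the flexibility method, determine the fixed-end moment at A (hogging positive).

M_A = 408.1 kN·m

Take the two fixed-end moments M_A, M_B as redundants; the released structure is the simple span AB.
Simple-span end rotations at A and B under the given loads:
  at A: point load 111.3 at a = 8.4: Pab(L + b)/(6LEI) = 729.2/EI
  at B: point load 111.3 at a = 8.4: Pab(L + a)/(6LEI) = 953.6/EI
  at A: UDL 27: wL³/(24EI) = 1944/EI
  at B: UDL 27: wL³/(24EI) = 1944/EI
  θ_A0 = 2673/EI,  θ_B0 = 2898/EI
Flexibility coefficients: a unit moment at one end gives L/(3EI) there and L/(6EI) at the far end, so f₁₁ = f₂₂ = 4/EI and f₁₂ = f₂₁ = 2/EI.
Compatibility — zero rotation at each built-in end:
  4 M_A + 2 M_B = 2673
  2 M_A + 4 M_B = 2898
Solving the pair gives M_A = 408.1 kN·m and M_B = 520.3 kN·m (hogging).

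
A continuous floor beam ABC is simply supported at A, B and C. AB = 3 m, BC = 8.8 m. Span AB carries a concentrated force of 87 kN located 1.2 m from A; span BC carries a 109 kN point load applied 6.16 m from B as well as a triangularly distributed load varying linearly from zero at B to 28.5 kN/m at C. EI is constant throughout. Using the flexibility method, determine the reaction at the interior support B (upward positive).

Release continuity at B by inserting a hinge; the redundant is the internal moment M_B. The primary structure is two simply-supported spans AB and BC.
Rotations at B on the released spans (each span's end-slope, ×1/EI):
  span AB: point load 87 at a = 1.2: Pab(L + a)/(6LEI) = 43.85/EI
  span BC: point load 109 at a = 6.16: Pab(L + b)/(6LEI) = 384.1/EI
  span BC: triangular load, peak 28.5: 7w₀L³/(360EI) = 377.6/EI
  relative rotation θ_0 = (43.85 + 761.7)/EI = 805.6/EI
A unit hogging moment at B produces rotation L₁/(3EI) + L₂/(3EI) = 3.933/EI.
Slope continuity at B: θ_0 = M_B·3.933/EI, so M_B = 805.6/3.933 = 204.8 kN·m (hogging).
Span AB, ΣM about A with M_B applied at B: R_B^{AB}·3 = 104.4 + 204.8, so R_B^{AB} = 103.1 kN and R_A = 87 − 103.1 = -16.07 kN.
Span BC, ΣM about C: R_B^{BC}·8.8 = 655.6 + 204.8, so R_B^{BC} = 97.77 kN and R_C = 234.4 − 97.77 = 136.6 kN.
R_B = 103.1 + 97.77 = 200.8 kN.

R_B = 200.8 kN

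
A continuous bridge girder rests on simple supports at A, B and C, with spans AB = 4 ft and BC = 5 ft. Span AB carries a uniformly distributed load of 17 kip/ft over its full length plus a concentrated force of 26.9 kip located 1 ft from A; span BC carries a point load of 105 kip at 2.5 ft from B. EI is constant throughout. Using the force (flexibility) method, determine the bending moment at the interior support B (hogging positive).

Release continuity at B by inserting a hinge; the redundant is the internal moment M_B. The primary structure is two simply-supported spans AB and BC.
Rotations at B on the released spans (each span's end-slope, ×1/EI):
  span AB: UDL 17: wL³/(24EI) = 45.33/EI
  span AB: point load 26.9 at a = 1: Pab(L + a)/(6LEI) = 16.81/EI
  span BC: point load 105 at a = 2.5: Pab(L + b)/(6LEI) = 164.1/EI
  relative rotation θ_0 = (62.15 + 164.1)/EI = 226.2/EI
A unit hogging moment at B produces rotation L₁/(3EI) + L₂/(3EI) = 3/EI.
Compatibility: M_B·(L₁+L₂)/(3EI) = θ_0, giving M_B = 75.4 kip·ft (hogging).

M_B = 75.4 kip·ft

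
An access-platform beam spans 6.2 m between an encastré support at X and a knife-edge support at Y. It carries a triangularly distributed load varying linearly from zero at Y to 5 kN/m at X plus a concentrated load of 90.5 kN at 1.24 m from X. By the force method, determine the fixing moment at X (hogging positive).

M_X = 93.61 kN·m

Remove the prop at Y; the released (primary) structure is a cantilever built in at X.
Deflection at Y on the released cantilever, summing each load's contribution:
  triangular load, peak 5 at the fixed end: w₀L⁴/(30EI) = 246.3/EI
  point load 90.5 at a = 1.24: Pa²(3L − a)/(6EI) = 402.6/EI
  δ_0 = 648.9/EI
Tip deflection under a unit load at Y: L³/(3EI) = 79.44/EI.
The prop prevents deflection at Y: R_Y = δ_0/δ_{YY} = 648.9/79.44 = 8.168 kN.
Moment equilibrium about X: M_X = Σ(load moments about X) − R_Y·L = 144.3 − 8.168×6.2 = 93.61 kN·m.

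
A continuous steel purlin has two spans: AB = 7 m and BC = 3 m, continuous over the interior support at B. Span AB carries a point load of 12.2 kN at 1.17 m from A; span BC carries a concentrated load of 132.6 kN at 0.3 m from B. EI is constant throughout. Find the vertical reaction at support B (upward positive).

R_B = 128.6 kN

Insert a hinge at B; M_B is the redundant, and each span becomes simply supported.
Discontinuity in slope at B on the released structure — sum the simple-span end rotations:
  span AB: point load 12.2 at a = 1.17: Pab(L + a)/(6LEI) = 16.19/EI
  span BC: point load 132.6 at a = 0.3: Pab(L + b)/(6LEI) = 34.01/EI
  relative rotation θ_0 = (16.19 + 34.01)/EI = 50.2/EI
A unit hogging moment at B produces rotation L₁/(3EI) + L₂/(3EI) = 3.333/EI.
Slope continuity at B: θ_0 = M_B·3.333/EI, so M_B = 50.2/3.333 = 15.06 kN·m (hogging).
Span AB, ΣM about A with M_B applied at B: R_B^{AB}·7 = 14.27 + 15.06, so R_B^{AB} = 4.191 kN and R_A = 12.2 − 4.191 = 8.009 kN.
Span BC, ΣM about C: R_B^{BC}·3 = 358 + 15.06, so R_B^{BC} = 124.4 kN and R_C = 132.6 − 124.4 = 8.24 kN.
R_B = 4.191 + 124.4 = 128.6 kN.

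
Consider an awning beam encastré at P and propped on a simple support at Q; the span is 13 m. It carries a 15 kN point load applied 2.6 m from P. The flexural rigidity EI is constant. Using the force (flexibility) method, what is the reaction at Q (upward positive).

R_Q = 0.84 kN

Choose R_Q as the redundant. The primary structure is the cantilever fixed at P.
Free-end deflection of the primary structure under the applied loading (downward +):
  point load 15 at a = 2.6: Pa²(3L − a)/(6EI) = 615.2/EI
Flexibility coefficient — unit upward force at Q: δ_{QQ} = L³/(3EI) = 732.3/EI.
Compatibility at Q: δ_0 − R_Q·δ_{QQ} = 0, so R_Q = 615.2/732.3 = 0.84 kN.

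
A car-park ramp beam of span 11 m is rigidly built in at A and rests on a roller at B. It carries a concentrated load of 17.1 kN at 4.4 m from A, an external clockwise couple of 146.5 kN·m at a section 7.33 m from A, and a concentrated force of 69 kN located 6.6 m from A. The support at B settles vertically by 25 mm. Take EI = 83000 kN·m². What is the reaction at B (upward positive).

R_B = 46.44 kN

Release the roller at B. Primary structure: cantilever fixed at A.
Primary-structure tip deflection at B by superposition:
  point load 17.1 at a = 4.4: Pa²(3L − a)/(6EI) = 1578/EI
  clockwise couple 146.5 at a = 7.33: M₀a(2L − a)/(2EI) = 7877/EI
  point load 69 at a = 6.6: Pa²(3L − a)/(6EI) = 13225/EI
  δ_0 = 22680/EI
Flexibility coefficient — unit upward force at B: δ_{BB} = L³/(3EI) = 443.7/EI.
With EI = 83000 kN·m²: δ_0 = 0.27325 m and δ_{BB} = 0.005345 m/kN.
Compatibility — the beam at B must follow the support down by 0.025 m: δ_0 − R_B·δ_{BB} = 0.025, so R_B = (0.27325 − 0.025)/0.005345 = 46.44 kN.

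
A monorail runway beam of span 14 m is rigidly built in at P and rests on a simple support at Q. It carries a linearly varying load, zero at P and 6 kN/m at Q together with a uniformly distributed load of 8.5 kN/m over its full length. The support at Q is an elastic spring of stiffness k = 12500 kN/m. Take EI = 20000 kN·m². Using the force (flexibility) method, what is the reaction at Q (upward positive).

R_Q = 67.61 kN

Take the reaction at Q as the redundant and release it; the primary structure is a cantilever fixed at P.
Deflection at Q on the released cantilever, summing each load's contribution:
  triangular load, peak 6 at the free end: 11w₀L⁴/(120EI) = 21129/EI
  UDL 8.5: wL⁴/(8EI) = 40817/EI
  δ_0 = 61946/EI
Tip deflection under a unit load at Q: L³/(3EI) = 914.7/EI.
With EI = 20000 kN·m²: δ_0 = 3.0973 m and δ_{QQ} = 0.045733 m/kN.
Compatibility — the spring shortens by R_Q/k under the reaction it provides: δ_0 − R_Q·δ_{QQ} = R_Q/k. With 1/k = 0.00008 m/kN, R_Q = δ_0 / (δ_{QQ} + 1/k) = 3.0973 / (0.045733 + 0.00008) = 67.61 kN.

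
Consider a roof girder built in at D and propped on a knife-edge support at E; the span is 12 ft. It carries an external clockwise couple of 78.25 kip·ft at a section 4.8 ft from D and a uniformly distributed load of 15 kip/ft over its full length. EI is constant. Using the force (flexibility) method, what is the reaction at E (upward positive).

R_E = 73.76 kip

Take the reaction at E as the redundant and release it; the primary structure is a cantilever fixed at D.
Downward deflection at the released point E due to the loads:
  clockwise couple 78.25 at a = 4.8: M₀a(2L − a)/(2EI) = 3606/EI
  UDL 15: wL⁴/(8EI) = 38880/EI
  δ_0 = 42486/EI
Flexibility coefficient — unit upward force at E: δ_{EE} = L³/(3EI) = 576/EI.
The prop prevents deflection at E: R_E = δ_0/δ_{EE} = 42486/576 = 73.76 kip.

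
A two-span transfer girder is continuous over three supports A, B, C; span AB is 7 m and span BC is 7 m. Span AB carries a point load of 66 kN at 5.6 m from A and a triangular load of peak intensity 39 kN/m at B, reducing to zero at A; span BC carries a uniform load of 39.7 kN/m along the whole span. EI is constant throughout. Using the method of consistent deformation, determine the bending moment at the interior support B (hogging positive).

M_B = 218.5 kN·m

Insert a hinge at B; M_B is the redundant, and each span becomes simply supported.
End slopes at the hinge B, treating each span as simply supported:
  span AB: point load 66 at a = 5.6: Pab(L + a)/(6LEI) = 155.2/EI
  span AB: triangular load, peak 39: w₀L³/(45EI) = 297.3/EI
  span BC: UDL 39.7: wL³/(24EI) = 567.4/EI
  relative rotation θ_0 = (452.5 + 567.4)/EI = 1020/EI
A unit hogging moment at B produces rotation L₁/(3EI) + L₂/(3EI) = 4.667/EI.
Compatibility: M_B·(L₁+L₂)/(3EI) = θ_0, giving M_B = 218.5 kN·m (hogging).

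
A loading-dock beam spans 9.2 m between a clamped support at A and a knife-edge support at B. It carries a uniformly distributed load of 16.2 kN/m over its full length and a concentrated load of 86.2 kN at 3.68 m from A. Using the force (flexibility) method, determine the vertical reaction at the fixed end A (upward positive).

R_A = 161.4 kN

Release the roller at B. Primary structure: cantilever fixed at A.
Free-end deflection of the primary structure under the applied loading (downward +):
  UDL 16.2: wL⁴/(8EI) = 14507/EI
  point load 86.2 at a = 3.68: Pa²(3L − a)/(6EI) = 4654/EI
  δ_0 = 19161/EI
Flexibility coefficient — unit upward force at B: δ_{BB} = L³/(3EI) = 259.6/EI.
The prop prevents deflection at B: R_B = δ_0/δ_{BB} = 19161/259.6 = 73.82 kN.
Vertical equilibrium: R_A = ΣP − R_B = 235.2 − 73.82 = 161.4 kN.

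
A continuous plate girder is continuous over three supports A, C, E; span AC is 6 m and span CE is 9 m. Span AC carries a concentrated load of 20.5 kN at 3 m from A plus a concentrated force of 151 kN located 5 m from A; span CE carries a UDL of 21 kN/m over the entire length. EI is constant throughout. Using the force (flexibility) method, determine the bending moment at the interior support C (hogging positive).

Release continuity at C by inserting a hinge; the redundant is the internal moment M_C. The primary structure is two simply-supported spans AC and CE.
Discontinuity in slope at C on the released structure — sum the simple-span end rotations:
  span AC: point load 20.5 at a = 3: Pab(L + a)/(6LEI) = 46.12/EI
  span AC: point load 151 at a = 5: Pab(L + a)/(6LEI) = 230.7/EI
  span CE: UDL 21: wL³/(24EI) = 637.9/EI
  relative rotation θ_0 = (276.8 + 637.9)/EI = 914.7/EI
A unit hogging moment at C produces rotation L₁/(3EI) + L₂/(3EI) = 5/EI.
Compatibility: M_C·(L₁+L₂)/(3EI) = θ_0, giving M_C = 182.9 kN·m (hogging).

M_C = 182.9 kN·m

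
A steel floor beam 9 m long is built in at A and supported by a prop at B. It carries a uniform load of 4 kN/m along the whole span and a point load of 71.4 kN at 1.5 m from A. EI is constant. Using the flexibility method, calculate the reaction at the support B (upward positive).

R_B = 16.31 kN

Choose R_B as the redundant. The primary structure is the cantilever fixed at A.
Primary-structure tip deflection at B by superposition:
  UDL 4: wL⁴/(8EI) = 3280/EI
  point load 71.4 at a = 1.5: Pa²(3L − a)/(6EI) = 682.8/EI
  δ_0 = 3963/EI
Flexibility coefficient — unit upward force at B: δ_{BB} = L³/(3EI) = 243/EI.
The prop prevents deflection at B: R_B = δ_0/δ_{BB} = 3963/243 = 16.31 kN.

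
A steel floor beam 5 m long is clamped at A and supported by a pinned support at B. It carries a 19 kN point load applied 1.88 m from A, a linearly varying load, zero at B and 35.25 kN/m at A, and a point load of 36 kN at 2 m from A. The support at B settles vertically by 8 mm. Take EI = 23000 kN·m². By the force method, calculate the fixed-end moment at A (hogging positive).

Release the roller at B. Primary structure: cantilever fixed at A.
Downward deflection at the released point B due to the loads:
  point load 19 at a = 1.88: Pa²(3L − a)/(6EI) = 146.8/EI
  triangular load, peak 35.25 at the fixed end: w₀L⁴/(30EI) = 734.4/EI
  point load 36 at a = 2: Pa²(3L − a)/(6EI) = 312/EI
  δ_0 = 1193/EI
Flexibility coefficient — unit upward force at B: δ_{BB} = L³/(3EI) = 41.67/EI.
With EI = 23000 kN·m²: δ_0 = 0.051879 m and δ_{BB} = 0.001812 m/kN.
Compatibility — the beam at B must follow the support down by 0.008 m: δ_0 − R_B·δ_{BB} = 0.008, so R_B = (0.051879 − 0.008)/0.001812 = 24.22 kN.
Moment equilibrium about A: M_A = Σ(load moments about A) − R_B·L = 254.6 − 24.22×5 = 133.5 kN·m.

M_A = 133.5 kN·m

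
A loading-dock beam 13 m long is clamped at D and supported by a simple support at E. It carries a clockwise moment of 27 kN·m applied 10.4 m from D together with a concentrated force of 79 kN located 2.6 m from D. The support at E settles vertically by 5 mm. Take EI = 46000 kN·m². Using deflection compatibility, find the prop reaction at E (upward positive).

R_E = 7.101 kN

Release the roller at E. Primary structure: cantilever fixed at D.
Deflection at E on the released cantilever, summing each load's contribution:
  clockwise couple 27 at a = 10.4: M₀a(2L − a)/(2EI) = 2190/EI
  point load 79 at a = 2.6: Pa²(3L − a)/(6EI) = 3240/EI
  δ_0 = 5430/EI
Flexibility coefficient — unit upward force at E: δ_{EE} = L³/(3EI) = 732.3/EI.
With EI = 46000 kN·m²: δ_0 = 0.11805 m and δ_{EE} = 0.01592 m/kN.
Compatibility — the beam at E must follow the support down by 0.005 m: δ_0 − R_E·δ_{EE} = 0.005, so R_E = (0.11805 − 0.005)/0.01592 = 7.101 kN.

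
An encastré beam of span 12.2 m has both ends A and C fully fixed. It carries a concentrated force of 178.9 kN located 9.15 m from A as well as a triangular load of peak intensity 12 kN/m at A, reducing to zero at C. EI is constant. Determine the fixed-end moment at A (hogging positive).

Release both end moments; the primary structure is a simply-supported span AC with redundants M_A and M_C.
End rotations of the released simple span under the applied load (×1/EI):
  at A: point load 178.9 at a = 9.15: Pab(L + b)/(6LEI) = 1040/EI
  at C: point load 178.9 at a = 9.15: Pab(L + a)/(6LEI) = 1456/EI
  at A: triangular load, peak 12: w₀L³/(45EI) = 484.2/EI
  at C: triangular load, peak 12: 7w₀L³/(360EI) = 423.7/EI
  θ_A0 = 1524/EI,  θ_C0 = 1880/EI
Flexibility coefficients: a unit moment at one end gives L/(3EI) there and L/(6EI) at the far end, so f₁₁ = f₂₂ = 4.067/EI and f₁₂ = f₂₁ = 2.033/EI.
Compatibility — zero rotation at each built-in end:
  4.067 M_A + 2.033 M_C = 1524
  2.033 M_A + 4.067 M_C = 1880
Solving the pair gives M_A = 191.6 kN·m and M_C = 366.5 kN·m (hogging).

M_A = 191.6 kN·m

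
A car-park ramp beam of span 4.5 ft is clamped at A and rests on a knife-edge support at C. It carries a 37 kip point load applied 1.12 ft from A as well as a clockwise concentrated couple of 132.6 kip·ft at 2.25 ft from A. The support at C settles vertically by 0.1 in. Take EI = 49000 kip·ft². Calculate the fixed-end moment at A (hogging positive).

Remove the prop at C; the released (primary) structure is a cantilever built in at A.
Free-end deflection of the primary structure under the applied loading (downward +):
  point load 37 at a = 1.12: Pa²(3L − a)/(6EI) = 95.77/EI
  clockwise couple 132.6 at a = 2.25: M₀a(2L − a)/(2EI) = 1007/EI
  δ_0 = 1103/EI
Flexibility coefficient — unit upward force at C: δ_{CC} = L³/(3EI) = 30.38/EI.
With EI = 49000 kip·ft²: δ_0 = 0.022504 ft and δ_{CC} = 0.00062 ft/kip.
Compatibility — the beam at C must follow the support down by 0.008333 ft: δ_0 − R_C·δ_{CC} = 0.008333, so R_C = (0.022504 − 0.008333)/0.00062 = 22.86 kip.
Moment equilibrium about A: M_A = Σ(load moments about A) − R_C·L = 174 − 22.86×4.5 = 71.17 kip·ft.

M_A = 71.17 kip·ft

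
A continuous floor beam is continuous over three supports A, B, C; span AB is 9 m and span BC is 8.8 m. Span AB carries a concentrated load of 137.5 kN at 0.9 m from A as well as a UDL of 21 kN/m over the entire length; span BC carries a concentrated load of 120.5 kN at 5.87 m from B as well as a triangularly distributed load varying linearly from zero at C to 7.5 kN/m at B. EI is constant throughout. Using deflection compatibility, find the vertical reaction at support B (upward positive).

R_B = 223.2 kN

Release continuity at B by inserting a hinge; the redundant is the internal moment M_B. The primary structure is two simply-supported spans AB and BC.
Discontinuity in slope at B on the released structure — sum the simple-span end rotations:
  span AB: point load 137.5 at a = 0.9: Pab(L + a)/(6LEI) = 183.8/EI
  span AB: UDL 21: wL³/(24EI) = 637.9/EI
  span BC: point load 120.5 at a = 5.87: Pab(L + b)/(6LEI) = 460.4/EI
  span BC: triangular load, peak 7.5: w₀L³/(45EI) = 113.6/EI
  relative rotation θ_0 = (821.6 + 574)/EI = 1396/EI
A unit hogging moment at B produces rotation L₁/(3EI) + L₂/(3EI) = 5.933/EI.
Slope continuity at B: θ_0 = M_B·5.933/EI, so M_B = 1396/5.933 = 235.2 kN·m (hogging).
Span AB, ΣM about A with M_B applied at B: R_B^{AB}·9 = 974.2 + 235.2, so R_B^{AB} = 134.4 kN and R_A = 326.5 − 134.4 = 192.1 kN.
Span BC, ΣM about C: R_B^{BC}·8.8 = 546.7 + 235.2, so R_B^{BC} = 88.85 kN and R_C = 153.5 − 88.85 = 64.65 kN.
R_B = 134.4 + 88.85 = 223.2 kN.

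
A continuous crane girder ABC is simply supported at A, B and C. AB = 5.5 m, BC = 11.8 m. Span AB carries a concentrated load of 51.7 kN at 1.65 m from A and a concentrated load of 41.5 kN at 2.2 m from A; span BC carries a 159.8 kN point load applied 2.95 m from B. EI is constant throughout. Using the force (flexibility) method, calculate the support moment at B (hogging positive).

Release continuity at B by inserting a hinge; the redundant is the internal moment M_B. The primary structure is two simply-supported spans AB and BC.
Rotations at B on the released spans (each span's end-slope, ×1/EI):
  span AB: point load 51.7 at a = 1.65: Pab(L + a)/(6LEI) = 71.16/EI
  span AB: point load 41.5 at a = 2.2: Pab(L + a)/(6LEI) = 70.3/EI
  span BC: point load 159.8 at a = 2.95: Pab(L + b)/(6LEI) = 1217/EI
  relative rotation θ_0 = (141.5 + 1217)/EI = 1358/EI
A unit hogging moment at B produces rotation L₁/(3EI) + L₂/(3EI) = 5.767/EI.
Slope continuity at B: θ_0 = M_B·5.767/EI, so M_B = 1358/5.767 = 235.5 kN·m (hogging).

M_B = 235.5 kN·m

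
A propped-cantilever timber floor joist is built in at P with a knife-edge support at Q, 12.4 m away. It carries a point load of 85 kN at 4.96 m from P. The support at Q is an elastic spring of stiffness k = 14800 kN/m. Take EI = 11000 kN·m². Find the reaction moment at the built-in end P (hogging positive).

M_P = 202.6 kN·m

Choose R_Q as the redundant. The primary structure is the cantilever fixed at P.
Downward deflection at the released point Q due to the loads:
  point load 85 at a = 4.96: Pa²(3L − a)/(6EI) = 11236/EI
Flexibility coefficient — unit upward force at Q: δ_{QQ} = L³/(3EI) = 635.5/EI.
With EI = 11000 kN·m²: δ_0 = 1.0215 m and δ_{QQ} = 0.057776 m/kN.
Compatibility — the spring shortens by R_Q/k under the reaction it provides: δ_0 − R_Q·δ_{QQ} = R_Q/k. With 1/k = 0.000068 m/kN, R_Q = δ_0 / (δ_{QQ} + 1/k) = 1.0215 / (0.057776 + 0.000068) = 17.66 kN.
Moment equilibrium about P: M_P = Σ(load moments about P) − R_Q·L = 421.6 − 17.66×12.4 = 202.6 kN·m.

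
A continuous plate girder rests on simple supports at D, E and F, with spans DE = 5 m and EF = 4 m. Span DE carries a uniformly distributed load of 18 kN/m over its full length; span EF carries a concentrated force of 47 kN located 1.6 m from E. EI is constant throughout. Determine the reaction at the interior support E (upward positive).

R_E = 94.48 kN

Release continuity at E by inserting a hinge; the redundant is the internal moment M_E. The primary structure is two simply-supported spans DE and EF.
End slopes at the hinge E, treating each span as simply supported:
  span DE: UDL 18: wL³/(24EI) = 93.75/EI
  span EF: point load 47 at a = 1.6: Pab(L + b)/(6LEI) = 48.13/EI
  relative rotation θ_0 = (93.75 + 48.13)/EI = 141.9/EI
A unit hogging moment at E produces rotation L₁/(3EI) + L₂/(3EI) = 3/EI.
Compatibility: M_E·(L₁+L₂)/(3EI) = θ_0, giving M_E = 47.29 kN·m (hogging).
Span DE, ΣM about D with M_E applied at E: R_E^{DE}·5 = 225 + 47.29, so R_E^{DE} = 54.46 kN and R_D = 90 − 54.46 = 35.54 kN.
Span EF, ΣM about F: R_E^{EF}·4 = 112.8 + 47.29, so R_E^{EF} = 40.02 kN and R_F = 47 − 40.02 = 6.977 kN.
R_E = 54.46 + 40.02 = 94.48 kN.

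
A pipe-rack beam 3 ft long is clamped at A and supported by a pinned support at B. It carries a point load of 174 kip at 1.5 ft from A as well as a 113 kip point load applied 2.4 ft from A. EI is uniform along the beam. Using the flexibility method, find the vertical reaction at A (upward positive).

Remove the prop at B; the released (primary) structure is a cantilever built in at A.
Free-end deflection of the primary structure under the applied loading (downward +):
  point load 174 at a = 1.5: Pa²(3L − a)/(6EI) = 489.4/EI
  point load 113 at a = 2.4: Pa²(3L − a)/(6EI) = 716/EI
  δ_0 = 1205/EI
Tip deflection under a unit load at B: L³/(3EI) = 9/EI.
Compatibility at B: δ_0 − R_B·δ_{BB} = 0, so R_B = 1205/9 = 133.9 kip.
Vertical equilibrium: R_A = ΣP − R_B = 287 − 133.9 = 153.1 kip.

R_A = 153.1 kip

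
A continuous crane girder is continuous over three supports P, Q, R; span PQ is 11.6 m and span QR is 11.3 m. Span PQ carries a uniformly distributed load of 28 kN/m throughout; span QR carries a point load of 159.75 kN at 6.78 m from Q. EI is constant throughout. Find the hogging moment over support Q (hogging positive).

Insert a hinge at Q; M_Q is the redundant, and each span becomes simply supported.
End slopes at the hinge Q, treating each span as simply supported:
  span PQ: UDL 28: wL³/(24EI) = 1821/EI
  span QR: point load 159.75 at a = 6.78: Pab(L + b)/(6LEI) = 1142/EI
  relative rotation θ_0 = (1821 + 1142)/EI = 2963/EI
A unit hogging moment at Q produces rotation L₁/(3EI) + L₂/(3EI) = 7.633/EI.
Slope continuity at Q: θ_0 = M_Q·7.633/EI, so M_Q = 2963/7.633 = 388.2 kN·m (hogging).

M_Q = 388.2 kN·m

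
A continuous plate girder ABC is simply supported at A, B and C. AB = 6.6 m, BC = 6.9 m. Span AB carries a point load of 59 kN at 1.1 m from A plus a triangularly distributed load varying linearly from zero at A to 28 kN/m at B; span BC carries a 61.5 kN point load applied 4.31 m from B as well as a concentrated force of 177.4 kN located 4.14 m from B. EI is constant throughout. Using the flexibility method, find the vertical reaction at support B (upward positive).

Insert a hinge at B; M_B is the redundant, and each span becomes simply supported.
End slopes at the hinge B, treating each span as simply supported:
  span AB: point load 59 at a = 1.1: Pab(L + a)/(6LEI) = 69.41/EI
  span AB: triangular load, peak 28: w₀L³/(45EI) = 178.9/EI
  span BC: point load 61.5 at a = 4.31: Pab(L + b)/(6LEI) = 157.4/EI
  span BC: point load 177.4 at a = 4.14: Pab(L + b)/(6LEI) = 473/EI
  relative rotation θ_0 = (248.3 + 630.3)/EI = 878.6/EI
A unit hogging moment at B produces rotation L₁/(3EI) + L₂/(3EI) = 4.5/EI.
Slope continuity at B: θ_0 = M_B·4.5/EI, so M_B = 878.6/4.5 = 195.3 kN·m (hogging).
Span AB, ΣM about A with M_B applied at B: R_B^{AB}·6.6 = 471.5 + 195.3, so R_B^{AB} = 101 kN and R_A = 151.4 − 101 = 50.38 kN.
Span BC, ΣM about C: R_B^{BC}·6.9 = 648.9 + 195.3, so R_B^{BC} = 122.3 kN and R_C = 238.9 − 122.3 = 116.6 kN.
R_B = 101 + 122.3 = 223.4 kN.

R_B = 223.4 kN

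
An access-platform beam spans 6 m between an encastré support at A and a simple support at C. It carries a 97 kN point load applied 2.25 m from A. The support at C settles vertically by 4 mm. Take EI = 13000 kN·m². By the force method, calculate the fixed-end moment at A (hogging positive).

Release the roller at C. Primary structure: cantilever fixed at A.
Downward deflection at the released point C due to the loads:
  point load 97 at a = 2.25: Pa²(3L − a)/(6EI) = 1289/EI
Tip deflection under a unit load at C: L³/(3EI) = 72/EI.
With EI = 13000 kN·m²: δ_0 = 0.099157 m and δ_{CC} = 0.005538 m/kN.
Compatibility — the beam at C must follow the support down by 0.004 m: δ_0 − R_C·δ_{CC} = 0.004, so R_C = (0.099157 − 0.004)/0.005538 = 17.18 kN.
Moment equilibrium about A: M_A = Σ(load moments about A) − R_C·L = 218.2 − 17.18×6 = 115.2 kN·m.

M_A = 115.2 kN·m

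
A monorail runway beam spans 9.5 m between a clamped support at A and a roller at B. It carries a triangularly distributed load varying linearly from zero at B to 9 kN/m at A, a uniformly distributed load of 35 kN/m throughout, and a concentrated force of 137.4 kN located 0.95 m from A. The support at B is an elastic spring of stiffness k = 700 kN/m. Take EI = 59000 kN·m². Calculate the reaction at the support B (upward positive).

R_B = 104.4 kN

Choose R_B as the redundant. The primary structure is the cantilever fixed at A.
Deflection at B on the released cantilever, summing each load's contribution:
  triangular load, peak 9 at the fixed end: w₀L⁴/(30EI) = 2444/EI
  UDL 35: wL⁴/(8EI) = 35635/EI
  point load 137.4 at a = 0.95: Pa²(3L − a)/(6EI) = 569.4/EI
  δ_0 = 38648/EI
Flexibility coefficient — unit upward force at B: δ_{BB} = L³/(3EI) = 285.8/EI.
With EI = 59000 kN·m²: δ_0 = 0.65504 m and δ_{BB} = 0.004844 m/kN.
Compatibility — the spring shortens by R_B/k under the reaction it provides: δ_0 − R_B·δ_{BB} = R_B/k. With 1/k = 0.001429 m/kN, R_B = δ_0 / (δ_{BB} + 1/k) = 0.65504 / (0.004844 + 0.001429) = 104.4 kN.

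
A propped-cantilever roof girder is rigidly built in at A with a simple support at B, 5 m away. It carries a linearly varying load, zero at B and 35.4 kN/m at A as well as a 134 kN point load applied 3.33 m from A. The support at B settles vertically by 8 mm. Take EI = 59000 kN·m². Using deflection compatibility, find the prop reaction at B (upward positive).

R_B = 75.73 kN

Release the roller at B. Primary structure: cantilever fixed at A.
Downward deflection at the released point B due to the loads:
  triangular load, peak 35.4 at the fixed end: w₀L⁴/(30EI) = 737.5/EI
  point load 134 at a = 3.33: Pa²(3L − a)/(6EI) = 2890/EI
  δ_0 = 3628/EI
Flexibility coefficient — unit upward force at B: δ_{BB} = L³/(3EI) = 41.67/EI.
With EI = 59000 kN·m²: δ_0 = 0.061485 m and δ_{BB} = 0.000706 m/kN.
Compatibility — the beam at B must follow the support down by 0.008 m: δ_0 − R_B·δ_{BB} = 0.008, so R_B = (0.061485 − 0.008)/0.000706 = 75.73 kN.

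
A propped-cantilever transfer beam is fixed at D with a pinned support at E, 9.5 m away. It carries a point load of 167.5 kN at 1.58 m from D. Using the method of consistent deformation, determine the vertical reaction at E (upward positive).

R_E = 6.565 kN

Take the reaction at E as the redundant and release it; the primary structure is a cantilever fixed at D.
Primary-structure tip deflection at E by superposition:
  point load 167.5 at a = 1.58: Pa²(3L − a)/(6EI) = 1876/EI
Flexibility coefficient — unit upward force at E: δ_{EE} = L³/(3EI) = 285.8/EI.
The prop prevents deflection at E: R_E = δ_0/δ_{EE} = 1876/285.8 = 6.565 kN.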